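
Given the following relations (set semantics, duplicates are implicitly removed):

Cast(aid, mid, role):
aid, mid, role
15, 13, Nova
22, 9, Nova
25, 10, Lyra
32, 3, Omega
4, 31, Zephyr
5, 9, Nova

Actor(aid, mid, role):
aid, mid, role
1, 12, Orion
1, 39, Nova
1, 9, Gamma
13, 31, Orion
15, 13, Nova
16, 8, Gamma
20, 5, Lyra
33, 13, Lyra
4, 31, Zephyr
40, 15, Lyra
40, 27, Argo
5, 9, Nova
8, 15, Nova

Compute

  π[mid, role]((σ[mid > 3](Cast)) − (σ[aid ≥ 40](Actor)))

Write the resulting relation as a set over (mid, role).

{(10, Lyra), (13, Nova), (31, Zephyr), (9, Nova)}

Apply σ_{mid > 3}; surviving tuples: {(15, 13, Nova), (22, 9, Nova), (25, 10, Lyra), (4, 31, Zephyr), (5, 9, Nova)}
Apply σ_{aid ≥ 40}; surviving tuples: {(40, 15, Lyra), (40, 27, Argo)}
Set difference of the two operands is {(15, 13, Nova), (22, 9, Nova), (25, 10, Lyra), (4, 31, Zephyr), (5, 9, Nova)}.
π_{mid, role} gives {(10, Lyra), (13, Nova), (31, Zephyr), (9, Nova)} (1 duplicate(s) eliminated).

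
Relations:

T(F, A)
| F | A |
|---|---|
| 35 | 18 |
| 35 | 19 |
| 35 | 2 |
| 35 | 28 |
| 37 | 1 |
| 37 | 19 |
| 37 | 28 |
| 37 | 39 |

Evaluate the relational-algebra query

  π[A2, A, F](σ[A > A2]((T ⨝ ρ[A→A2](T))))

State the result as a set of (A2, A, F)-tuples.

ρ[A→A2]: schema becomes (F, A2); tuples unchanged.
Natural join on F: {(35, 18, 18), (35, 18, 19), (35, 18, 2), (35, 18, 28), (35, 19, 18), (35, 19, 19), (35, 19, 2), (35, 19, 28), (35, 2, 18), (35, 2, 19), (35, 2, 2), (35, 2, 28), (35, 28, 18), (35, 28, 19), (35, 28, 2), (35, 28, 28), (37, 1, 1), (37, 1, 19), (37, 1, 28), (37, 1, 39), (37, 19, 1), (37, 19, 19), (37, 19, 28), (37, 19, 39), (37, 28, 1), (37, 28, 19), (37, 28, 28), (37, 28, 39), (37, 39, 1), (37, 39, 19), (37, 39, 28), (37, 39, 39)}
Apply σ_{A > A2}; surviving tuples: {(35, 18, 2), (35, 19, 18), (35, 19, 2), (35, 28, 18), (35, 28, 19), (35, 28, 2), (37, 19, 1), (37, 28, 1), (37, 28, 19), (37, 39, 1), (37, 39, 19), (37, 39, 28)}
π[A2, A, F]: project onto (A2, A, F) → {(1, 19, 37), (1, 28, 37), (1, 39, 37), (18, 19, 35), (18, 28, 35), (19, 28, 35), (19, 28, 37), (19, 39, 37), (2, 18, 35), (2, 19, 35), (2, 28, 35), (28, 39, 37)}

{(1, 19, 37), (1, 28, 37), (1, 39, 37), (18, 19, 35), (18, 28, 35), (19, 28, 35), (19, 28, 37), (19, 39, 37), (2, 18, 35), (2, 19, 35), (2, 28, 35), (28, 39, 37)}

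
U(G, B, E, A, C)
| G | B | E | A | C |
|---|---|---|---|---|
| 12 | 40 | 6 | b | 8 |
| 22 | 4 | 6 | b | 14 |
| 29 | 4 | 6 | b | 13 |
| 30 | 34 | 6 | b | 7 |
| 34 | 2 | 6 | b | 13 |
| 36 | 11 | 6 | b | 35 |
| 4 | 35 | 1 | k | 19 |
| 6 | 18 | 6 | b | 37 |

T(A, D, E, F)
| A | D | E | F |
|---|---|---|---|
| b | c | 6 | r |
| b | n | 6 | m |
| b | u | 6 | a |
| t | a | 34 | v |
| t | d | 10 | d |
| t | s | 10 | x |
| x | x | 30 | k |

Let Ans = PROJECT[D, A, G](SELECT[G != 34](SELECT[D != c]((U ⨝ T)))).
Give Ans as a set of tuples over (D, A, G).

{(n, b, 12), (n, b, 22), (n, b, 29), (n, b, 30), (n, b, 36), (n, b, 6), (u, b, 12), (u, b, 22), (u, b, 29), (u, b, 30), (u, b, 36), (u, b, 6)}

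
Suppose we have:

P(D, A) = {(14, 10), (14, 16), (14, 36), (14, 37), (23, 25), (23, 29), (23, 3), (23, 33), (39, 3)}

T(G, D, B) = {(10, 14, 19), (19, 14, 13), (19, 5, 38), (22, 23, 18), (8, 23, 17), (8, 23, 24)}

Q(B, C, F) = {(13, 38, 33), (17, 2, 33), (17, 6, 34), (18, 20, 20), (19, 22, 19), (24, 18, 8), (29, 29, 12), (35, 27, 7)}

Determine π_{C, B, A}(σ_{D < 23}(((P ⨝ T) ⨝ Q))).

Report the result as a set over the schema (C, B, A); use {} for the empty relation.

{(22, 19, 10), (22, 19, 16), (22, 19, 36), (22, 19, 37), (38, 13, 10), (38, 13, 16), (38, 13, 36), (38, 13, 37)}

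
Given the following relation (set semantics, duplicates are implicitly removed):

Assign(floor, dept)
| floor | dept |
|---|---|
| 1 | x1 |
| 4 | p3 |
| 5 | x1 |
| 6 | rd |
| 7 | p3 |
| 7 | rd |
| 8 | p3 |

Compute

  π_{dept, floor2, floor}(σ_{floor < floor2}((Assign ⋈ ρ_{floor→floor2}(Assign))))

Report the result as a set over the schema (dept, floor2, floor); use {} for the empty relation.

ρ[floor→floor2]: schema becomes (floor2, dept); tuples unchanged.
Assign ⋈ ρ_{floor→floor2}(Assign) (natural join on dept): {(1, x1, 1), (1, x1, 5), (4, p3, 4), (4, p3, 7), (4, p3, 8), (5, x1, 1), (5, x1, 5), (6, rd, 6), (6, rd, 7), (7, p3, 4), (7, p3, 7), (7, p3, 8), (7, rd, 6), (7, rd, 7), (8, p3, 4), (8, p3, 7), (8, p3, 8)}
σ[floor < floor2]: keep tuples satisfying floor < floor2 → {(1, x1, 5), (4, p3, 7), (4, p3, 8), (6, rd, 7), (7, p3, 8)}
π_{dept, floor2, floor} gives {(p3, 7, 4), (p3, 8, 4), (p3, 8, 7), (rd, 7, 6), (x1, 5, 1)}.

{(p3, 7, 4), (p3, 8, 4), (p3, 8, 7), (rd, 7, 6), (x1, 5, 1)}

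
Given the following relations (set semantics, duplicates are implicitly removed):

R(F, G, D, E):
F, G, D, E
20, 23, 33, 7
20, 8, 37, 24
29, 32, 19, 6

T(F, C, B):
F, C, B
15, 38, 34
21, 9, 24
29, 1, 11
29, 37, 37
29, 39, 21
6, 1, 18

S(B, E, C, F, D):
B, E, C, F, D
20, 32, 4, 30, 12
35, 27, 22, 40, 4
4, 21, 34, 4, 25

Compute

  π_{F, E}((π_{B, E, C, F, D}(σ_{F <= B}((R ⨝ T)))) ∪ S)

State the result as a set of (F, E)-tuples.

{(29, 6), (30, 32), (4, 21), (40, 27)}

Natural join on F: {(29, 32, 19, 6, 1, 11), (29, 32, 19, 6, 37, 37), (29, 32, 19, 6, 39, 21)}
σ[F <= B]: keep tuples satisfying F <= B → {(29, 32, 19, 6, 37, 37)}
π[B, E, C, F, D]: project onto (B, E, C, F, D) → {(37, 6, 37, 29, 19)}
Taking the union: {(20, 32, 4, 30, 12), (35, 27, 22, 40, 4), (37, 6, 37, 29, 19), (4, 21, 34, 4, 25)}
π[F, E]: project onto (F, E) → {(29, 6), (30, 32), (4, 21), (40, 27)}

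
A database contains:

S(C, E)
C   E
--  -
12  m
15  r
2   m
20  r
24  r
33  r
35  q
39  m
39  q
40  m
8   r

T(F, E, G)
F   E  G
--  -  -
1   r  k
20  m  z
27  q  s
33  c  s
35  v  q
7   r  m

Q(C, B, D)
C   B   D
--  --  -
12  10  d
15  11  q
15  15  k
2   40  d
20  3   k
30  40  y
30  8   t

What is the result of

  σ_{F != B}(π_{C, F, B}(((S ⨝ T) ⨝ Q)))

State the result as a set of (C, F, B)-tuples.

S ⋈ T (natural join on E): {(12, m, 20, z), (15, r, 1, k), (15, r, 7, m), (2, m, 20, z), (20, r, 1, k), (20, r, 7, m), (24, r, 1, k), (24, r, 7, m), (33, r, 1, k), (33, r, 7, m), (35, q, 27, s), (39, m, 20, z), (39, q, 27, s), (40, m, 20, z), (8, r, 1, k), (8, r, 7, m)}
(S ⨝ T) ⋈ Q (natural join on C): {(12, m, 20, z, 10, d), (15, r, 1, k, 11, q), (15, r, 1, k, 15, k), (15, r, 7, m, 11, q), (15, r, 7, m, 15, k), (2, m, 20, z, 40, d), (20, r, 1, k, 3, k), (20, r, 7, m, 3, k)}
π[C, F, B]: project onto (C, F, B) → {(12, 20, 10), (15, 1, 11), (15, 1, 15), (15, 7, 11), (15, 7, 15), (2, 20, 40), (20, 1, 3), (20, 7, 3)}
σ[F != B]: keep tuples satisfying F != B → {(12, 20, 10), (15, 1, 11), (15, 1, 15), (15, 7, 11), (15, 7, 15), (2, 20, 40), (20, 1, 3), (20, 7, 3)}

{(12, 20, 10), (15, 1, 11), (15, 1, 15), (15, 7, 11), (15, 7, 15), (2, 20, 40), (20, 1, 3), (20, 7, 3)}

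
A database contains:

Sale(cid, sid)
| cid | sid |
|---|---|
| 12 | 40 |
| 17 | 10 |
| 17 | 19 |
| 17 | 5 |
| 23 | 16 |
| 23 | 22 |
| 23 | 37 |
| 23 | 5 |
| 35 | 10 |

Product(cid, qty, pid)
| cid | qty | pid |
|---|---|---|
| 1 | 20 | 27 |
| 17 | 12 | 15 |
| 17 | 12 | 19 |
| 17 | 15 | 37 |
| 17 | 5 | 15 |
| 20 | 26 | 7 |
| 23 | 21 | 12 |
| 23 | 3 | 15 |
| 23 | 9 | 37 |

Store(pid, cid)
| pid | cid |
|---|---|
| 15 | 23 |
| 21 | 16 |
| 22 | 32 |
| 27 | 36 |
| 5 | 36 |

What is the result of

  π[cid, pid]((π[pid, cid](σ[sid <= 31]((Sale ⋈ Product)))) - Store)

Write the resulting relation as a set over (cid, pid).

{(17, 15), (17, 19), (17, 37), (23, 12), (23, 37)}

Joining Sale and Product on cid yields {(17, 10, 12, 15), (17, 10, 12, 19), (17, 10, 15, 37), (17, 10, 5, 15), (17, 19, 12, 15), (17, 19, 12, 19), (17, 19, 15, 37), (17, 19, 5, 15), (17, 5, 12, 15), (17, 5, 12, 19), (17, 5, 15, 37), (17, 5, 5, 15), (23, 16, 21, 12), (23, 16, 3, 15), (23, 16, 9, 37), (23, 22, 21, 12), (23, 22, 3, 15), (23, 22, 9, 37), (23, 37, 21, 12), (23, 37, 3, 15), (23, 37, 9, 37), (23, 5, 21, 12), (23, 5, 3, 15), (23, 5, 9, 37)}.
Selection sid <= 31: {(17, 10, 12, 15), (17, 10, 12, 19), (17, 10, 15, 37), (17, 10, 5, 15), (17, 19, 12, 15), (17, 19, 12, 19), (17, 19, 15, 37), (17, 19, 5, 15), (17, 5, 12, 15), (17, 5, 12, 19), (17, 5, 15, 37), (17, 5, 5, 15), (23, 16, 21, 12), (23, 16, 3, 15), (23, 16, 9, 37), (23, 22, 21, 12), (23, 22, 3, 15), (23, 22, 9, 37), (23, 5, 21, 12), (23, 5, 3, 15), (23, 5, 9, 37)}
π[pid, cid]: project onto (pid, cid) (15 duplicate(s) eliminated) → {(12, 23), (15, 17), (15, 23), (19, 17), (37, 17), (37, 23)}
Taking the difference: {(12, 23), (15, 17), (19, 17), (37, 17), (37, 23)}
π[cid, pid]: project onto (cid, pid) → {(17, 15), (17, 19), (17, 37), (23, 12), (23, 37)}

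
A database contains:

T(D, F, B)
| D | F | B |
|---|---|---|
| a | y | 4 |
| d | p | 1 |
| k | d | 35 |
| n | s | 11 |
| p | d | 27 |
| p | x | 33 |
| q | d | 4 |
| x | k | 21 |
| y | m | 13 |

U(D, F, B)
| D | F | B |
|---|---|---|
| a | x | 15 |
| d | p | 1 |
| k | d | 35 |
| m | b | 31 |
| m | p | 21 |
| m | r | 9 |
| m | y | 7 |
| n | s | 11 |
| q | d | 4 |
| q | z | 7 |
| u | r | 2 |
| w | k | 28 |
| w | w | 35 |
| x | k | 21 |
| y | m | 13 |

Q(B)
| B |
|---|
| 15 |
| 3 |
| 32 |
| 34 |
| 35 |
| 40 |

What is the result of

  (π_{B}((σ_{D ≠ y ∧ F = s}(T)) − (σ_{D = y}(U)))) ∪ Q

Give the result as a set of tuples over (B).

{11, 15, 3, 32, 34, 35, 40}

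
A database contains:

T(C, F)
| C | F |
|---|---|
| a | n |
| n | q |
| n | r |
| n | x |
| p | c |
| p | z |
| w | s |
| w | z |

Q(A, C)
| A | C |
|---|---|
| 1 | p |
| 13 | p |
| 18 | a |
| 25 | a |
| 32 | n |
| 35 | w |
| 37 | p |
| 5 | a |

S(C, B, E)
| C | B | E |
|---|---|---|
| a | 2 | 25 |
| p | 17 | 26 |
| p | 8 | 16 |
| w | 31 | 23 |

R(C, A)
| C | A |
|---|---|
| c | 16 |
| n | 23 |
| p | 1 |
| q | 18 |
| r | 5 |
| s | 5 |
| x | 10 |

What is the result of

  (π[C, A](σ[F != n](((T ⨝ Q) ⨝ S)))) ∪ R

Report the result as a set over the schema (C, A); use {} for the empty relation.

Natural join on C: {(a, n, 18), (a, n, 25), (a, n, 5), (n, q, 32), (n, r, 32), (n, x, 32), (p, c, 1), (p, c, 13), (p, c, 37), (p, z, 1), (p, z, 13), (p, z, 37), (w, s, 35), (w, z, 35)}
Natural join on C: {(a, n, 18, 2, 25), (a, n, 25, 2, 25), (a, n, 5, 2, 25), (p, c, 1, 17, 26), (p, c, 1, 8, 16), (p, c, 13, 17, 26), (p, c, 13, 8, 16), (p, c, 37, 17, 26), (p, c, 37, 8, 16), (p, z, 1, 17, 26), (p, z, 1, 8, 16), (p, z, 13, 17, 26), (p, z, 13, 8, 16), (p, z, 37, 17, 26), (p, z, 37, 8, 16), (w, s, 35, 31, 23), (w, z, 35, 31, 23)}
Selection F != n: {(p, c, 1, 17, 26), (p, c, 1, 8, 16), (p, c, 13, 17, 26), (p, c, 13, 8, 16), (p, c, 37, 17, 26), (p, c, 37, 8, 16), (p, z, 1, 17, 26), (p, z, 1, 8, 16), (p, z, 13, 17, 26), (p, z, 13, 8, 16), (p, z, 37, 17, 26), (p, z, 37, 8, 16), (w, s, 35, 31, 23), (w, z, 35, 31, 23)}
π[C, A]: project onto (C, A) (10 duplicate(s) eliminated) → {(p, 1), (p, 13), (p, 37), (w, 35)}
Set union of the two operands is {(c, 16), (n, 23), (p, 1), (p, 13), (p, 37), (q, 18), (r, 5), (s, 5), (w, 35), (x, 10)}.

{(c, 16), (n, 23), (p, 1), (p, 13), (p, 37), (q, 18), (r, 5), (s, 5), (w, 35), (x, 10)}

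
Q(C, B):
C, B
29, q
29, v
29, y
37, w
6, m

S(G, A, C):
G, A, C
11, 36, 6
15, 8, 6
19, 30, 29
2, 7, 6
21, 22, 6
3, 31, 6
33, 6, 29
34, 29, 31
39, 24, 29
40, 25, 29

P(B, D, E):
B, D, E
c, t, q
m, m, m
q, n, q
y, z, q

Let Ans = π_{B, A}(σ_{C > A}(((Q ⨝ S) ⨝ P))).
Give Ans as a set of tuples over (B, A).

Joining Q and S on C yields {(29, q, 19, 30), (29, q, 33, 6), (29, q, 39, 24), (29, q, 40, 25), (29, v, 19, 30), (29, v, 33, 6), (29, v, 39, 24), (29, v, 40, 25), (29, y, 19, 30), (29, y, 33, 6), (29, y, 39, 24), (29, y, 40, 25), (6, m, 11, 36), (6, m, 15, 8), (6, m, 2, 7), (6, m, 21, 22), (6, m, 3, 31)}.
Joining (Q ⨝ S) and P on B yields {(29, q, 19, 30, n, q), (29, q, 33, 6, n, q), (29, q, 39, 24, n, q), (29, q, 40, 25, n, q), (29, y, 19, 30, z, q), (29, y, 33, 6, z, q), (29, y, 39, 24, z, q), (29, y, 40, 25, z, q), (6, m, 11, 36, m, m), (6, m, 15, 8, m, m), (6, m, 2, 7, m, m), (6, m, 21, 22, m, m), (6, m, 3, 31, m, m)}.
Filtering on C > A leaves {(29, q, 33, 6, n, q), (29, q, 39, 24, n, q), (29, q, 40, 25, n, q), (29, y, 33, 6, z, q), (29, y, 39, 24, z, q), (29, y, 40, 25, z, q)}.
π[B, A]: project onto (B, A) → {(q, 24), (q, 25), (q, 6), (y, 24), (y, 25), (y, 6)}

{(q, 24), (q, 25), (q, 6), (y, 24), (y, 25), (y, 6)}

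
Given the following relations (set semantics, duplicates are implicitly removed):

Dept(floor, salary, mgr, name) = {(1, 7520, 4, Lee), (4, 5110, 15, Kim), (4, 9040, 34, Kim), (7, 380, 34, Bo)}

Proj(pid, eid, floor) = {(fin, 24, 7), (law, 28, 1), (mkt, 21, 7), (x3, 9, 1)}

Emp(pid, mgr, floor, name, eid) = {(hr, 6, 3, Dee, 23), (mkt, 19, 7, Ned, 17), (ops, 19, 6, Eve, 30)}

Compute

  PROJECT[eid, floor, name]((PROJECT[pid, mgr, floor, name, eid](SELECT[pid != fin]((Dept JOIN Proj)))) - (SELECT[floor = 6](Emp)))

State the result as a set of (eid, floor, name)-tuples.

Natural join on floor: {(1, 7520, 4, Lee, law, 28), (1, 7520, 4, Lee, x3, 9), (7, 380, 34, Bo, fin, 24), (7, 380, 34, Bo, mkt, 21)}
Filtering on pid != fin leaves {(1, 7520, 4, Lee, law, 28), (1, 7520, 4, Lee, x3, 9), (7, 380, 34, Bo, mkt, 21)}.
Projecting to pid, mgr, floor, name, eid: {(law, 4, 1, Lee, 28), (mkt, 34, 7, Bo, 21), (x3, 4, 1, Lee, 9)}
Filtering on floor = 6 leaves {(ops, 19, 6, Eve, 30)}.
Set difference of the two operands is {(law, 4, 1, Lee, 28), (mkt, 34, 7, Bo, 21), (x3, 4, 1, Lee, 9)}.
Projecting to eid, floor, name: {(21, 7, Bo), (28, 1, Lee), (9, 1, Lee)}

{(21, 7, Bo), (28, 1, Lee), (9, 1, Lee)}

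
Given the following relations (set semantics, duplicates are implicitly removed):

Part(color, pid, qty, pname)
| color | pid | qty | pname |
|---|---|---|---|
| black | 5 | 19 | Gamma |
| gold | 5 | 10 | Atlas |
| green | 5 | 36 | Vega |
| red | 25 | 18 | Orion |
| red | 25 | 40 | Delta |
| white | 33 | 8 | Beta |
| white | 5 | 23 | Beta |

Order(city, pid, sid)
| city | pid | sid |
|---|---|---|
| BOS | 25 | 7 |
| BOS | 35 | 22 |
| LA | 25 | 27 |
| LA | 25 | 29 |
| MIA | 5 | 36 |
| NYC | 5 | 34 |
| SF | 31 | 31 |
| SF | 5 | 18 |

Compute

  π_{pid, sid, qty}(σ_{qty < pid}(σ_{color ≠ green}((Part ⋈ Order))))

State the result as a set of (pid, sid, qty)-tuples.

Joining Part and Order on pid yields {(black, 5, 19, Gamma, MIA, 36), (black, 5, 19, Gamma, NYC, 34), (black, 5, 19, Gamma, SF, 18), (gold, 5, 10, Atlas, MIA, 36), (gold, 5, 10, Atlas, NYC, 34), (gold, 5, 10, Atlas, SF, 18), (green, 5, 36, Vega, MIA, 36), (green, 5, 36, Vega, NYC, 34), (green, 5, 36, Vega, SF, 18), (red, 25, 18, Orion, BOS, 7), (red, 25, 18, Orion, LA, 27), (red, 25, 18, Orion, LA, 29), (red, 25, 40, Delta, BOS, 7), (red, 25, 40, Delta, LA, 27), (red, 25, 40, Delta, LA, 29), (white, 5, 23, Beta, MIA, 36), (white, 5, 23, Beta, NYC, 34), (white, 5, 23, Beta, SF, 18)}.
Apply σ_{color ≠ green}; surviving tuples: {(black, 5, 19, Gamma, MIA, 36), (black, 5, 19, Gamma, NYC, 34), (black, 5, 19, Gamma, SF, 18), (gold, 5, 10, Atlas, MIA, 36), (gold, 5, 10, Atlas, NYC, 34), (gold, 5, 10, Atlas, SF, 18), (red, 25, 18, Orion, BOS, 7), (red, 25, 18, Orion, LA, 27), (red, 25, 18, Orion, LA, 29), (red, 25, 40, Delta, BOS, 7), (red, 25, 40, Delta, LA, 27), (red, 25, 40, Delta, LA, 29), (white, 5, 23, Beta, MIA, 36), (white, 5, 23, Beta, NYC, 34), (white, 5, 23, Beta, SF, 18)}
Apply σ_{qty < pid}; surviving tuples: {(red, 25, 18, Orion, BOS, 7), (red, 25, 18, Orion, LA, 27), (red, 25, 18, Orion, LA, 29)}
π_{pid, sid, qty} gives {(25, 27, 18), (25, 29, 18), (25, 7, 18)}.

{(25, 27, 18), (25, 29, 18), (25, 7, 18)}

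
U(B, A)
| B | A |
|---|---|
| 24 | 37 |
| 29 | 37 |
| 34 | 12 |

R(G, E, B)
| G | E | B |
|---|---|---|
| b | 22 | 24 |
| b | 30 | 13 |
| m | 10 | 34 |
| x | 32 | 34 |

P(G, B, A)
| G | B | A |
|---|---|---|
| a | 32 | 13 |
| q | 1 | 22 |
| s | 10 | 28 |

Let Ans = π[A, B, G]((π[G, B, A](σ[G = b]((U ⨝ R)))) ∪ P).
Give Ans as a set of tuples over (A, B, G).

{(13, 32, a), (22, 1, q), (28, 10, s), (37, 24, b)}

U ⋈ R (natural join on B): {(24, 37, b, 22), (34, 12, m, 10), (34, 12, x, 32)}
Selection G = b: {(24, 37, b, 22)}
Keep only column(s) G, B, A: {(b, 24, 37)}
Taking the union: {(a, 32, 13), (b, 24, 37), (q, 1, 22), (s, 10, 28)}
Keep only column(s) A, B, G: {(13, 32, a), (22, 1, q), (28, 10, s), (37, 24, b)}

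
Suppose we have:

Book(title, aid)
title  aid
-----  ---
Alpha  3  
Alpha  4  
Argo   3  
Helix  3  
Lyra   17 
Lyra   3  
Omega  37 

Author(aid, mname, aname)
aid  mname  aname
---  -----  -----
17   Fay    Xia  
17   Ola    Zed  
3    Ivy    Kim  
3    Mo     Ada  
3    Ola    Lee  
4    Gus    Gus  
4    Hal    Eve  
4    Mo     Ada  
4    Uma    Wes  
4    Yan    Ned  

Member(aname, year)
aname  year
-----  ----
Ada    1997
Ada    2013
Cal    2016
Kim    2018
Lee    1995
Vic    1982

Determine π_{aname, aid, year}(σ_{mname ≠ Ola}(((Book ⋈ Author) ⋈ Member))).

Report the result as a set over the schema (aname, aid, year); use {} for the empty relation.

{(Ada, 3, 1997), (Ada, 3, 2013), (Ada, 4, 1997), (Ada, 4, 2013), (Kim, 3, 2018)}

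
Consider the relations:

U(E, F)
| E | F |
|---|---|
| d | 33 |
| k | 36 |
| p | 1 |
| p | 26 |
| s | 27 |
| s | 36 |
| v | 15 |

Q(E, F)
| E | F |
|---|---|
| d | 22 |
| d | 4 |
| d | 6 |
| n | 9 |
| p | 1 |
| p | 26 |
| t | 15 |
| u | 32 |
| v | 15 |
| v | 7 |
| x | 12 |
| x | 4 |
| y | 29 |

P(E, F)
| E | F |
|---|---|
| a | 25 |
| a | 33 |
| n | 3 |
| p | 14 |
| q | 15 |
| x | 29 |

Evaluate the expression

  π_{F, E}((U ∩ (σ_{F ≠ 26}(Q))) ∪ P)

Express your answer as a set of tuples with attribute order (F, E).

{(1, p), (14, p), (15, q), (15, v), (25, a), (29, x), (3, n), (33, a)}

Apply σ_{F ≠ 26}; surviving tuples: {(d, 22), (d, 4), (d, 6), (n, 9), (p, 1), (t, 15), (u, 32), (v, 15), (v, 7), (x, 12), (x, 4), (y, 29)}
Set intersection of the two operands is {(p, 1), (v, 15)}.
Set union of the two operands is {(a, 25), (a, 33), (n, 3), (p, 1), (p, 14), (q, 15), (v, 15), (x, 29)}.
π_{F, E} gives {(1, p), (14, p), (15, q), (15, v), (25, a), (29, x), (3, n), (33, a)}.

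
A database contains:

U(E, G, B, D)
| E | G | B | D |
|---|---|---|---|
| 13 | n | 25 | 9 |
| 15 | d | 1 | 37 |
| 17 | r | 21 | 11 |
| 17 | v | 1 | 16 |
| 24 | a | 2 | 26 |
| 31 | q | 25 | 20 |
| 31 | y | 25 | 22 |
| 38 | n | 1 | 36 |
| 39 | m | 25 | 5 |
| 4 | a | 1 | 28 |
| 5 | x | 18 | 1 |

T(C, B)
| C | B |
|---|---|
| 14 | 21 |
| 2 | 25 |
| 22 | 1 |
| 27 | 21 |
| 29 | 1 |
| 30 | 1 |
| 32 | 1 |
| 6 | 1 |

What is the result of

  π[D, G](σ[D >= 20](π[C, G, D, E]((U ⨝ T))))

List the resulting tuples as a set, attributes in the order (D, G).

Joining U and T on B yields {(13, n, 25, 9, 2), (15, d, 1, 37, 22), (15, d, 1, 37, 29), (15, d, 1, 37, 30), (15, d, 1, 37, 32), (15, d, 1, 37, 6), (17, r, 21, 11, 14), (17, r, 21, 11, 27), (17, v, 1, 16, 22), (17, v, 1, 16, 29), (17, v, 1, 16, 30), (17, v, 1, 16, 32), (17, v, 1, 16, 6), (31, q, 25, 20, 2), (31, y, 25, 22, 2), (38, n, 1, 36, 22), (38, n, 1, 36, 29), (38, n, 1, 36, 30), (38, n, 1, 36, 32), (38, n, 1, 36, 6), (39, m, 25, 5, 2), (4, a, 1, 28, 22), (4, a, 1, 28, 29), (4, a, 1, 28, 30), (4, a, 1, 28, 32), (4, a, 1, 28, 6)}.
π_{C, G, D, E} gives {(14, r, 11, 17), (2, m, 5, 39), (2, n, 9, 13), (2, q, 20, 31), (2, y, 22, 31), (22, a, 28, 4), (22, d, 37, 15), (22, n, 36, 38), (22, v, 16, 17), (27, r, 11, 17), (29, a, 28, 4), (29, d, 37, 15), (29, n, 36, 38), (29, v, 16, 17), (30, a, 28, 4), (30, d, 37, 15), (30, n, 36, 38), (30, v, 16, 17), (32, a, 28, 4), (32, d, 37, 15), (32, n, 36, 38), (32, v, 16, 17), (6, a, 28, 4), (6, d, 37, 15), (6, n, 36, 38), (6, v, 16, 17)}.
Apply σ_{D >= 20}; surviving tuples: {(2, q, 20, 31), (2, y, 22, 31), (22, a, 28, 4), (22, d, 37, 15), (22, n, 36, 38), (29, a, 28, 4), (29, d, 37, 15), (29, n, 36, 38), (30, a, 28, 4), (30, d, 37, 15), (30, n, 36, 38), (32, a, 28, 4), (32, d, 37, 15), (32, n, 36, 38), (6, a, 28, 4), (6, d, 37, 15), (6, n, 36, 38)}
π_{D, G} gives {(20, q), (22, y), (28, a), (36, n), (37, d)} (12 duplicate(s) eliminated).

{(20, q), (22, y), (28, a), (36, n), (37, d)}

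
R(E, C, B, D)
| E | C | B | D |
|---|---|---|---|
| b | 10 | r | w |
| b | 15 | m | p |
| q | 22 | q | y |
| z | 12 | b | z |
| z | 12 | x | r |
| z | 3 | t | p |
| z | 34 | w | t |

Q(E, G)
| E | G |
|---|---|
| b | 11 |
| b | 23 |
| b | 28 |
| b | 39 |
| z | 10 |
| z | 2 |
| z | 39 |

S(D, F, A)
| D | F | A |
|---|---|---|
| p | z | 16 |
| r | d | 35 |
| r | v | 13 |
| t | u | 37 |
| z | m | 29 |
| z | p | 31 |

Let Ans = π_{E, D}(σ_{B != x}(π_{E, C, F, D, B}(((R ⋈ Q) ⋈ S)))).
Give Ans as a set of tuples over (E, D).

Natural join on E: {(b, 10, r, w, 11), (b, 10, r, w, 23), (b, 10, r, w, 28), (b, 10, r, w, 39), (b, 15, m, p, 11), (b, 15, m, p, 23), (b, 15, m, p, 28), (b, 15, m, p, 39), (z, 12, b, z, 10), (z, 12, b, z, 2), (z, 12, b, z, 39), (z, 12, x, r, 10), (z, 12, x, r, 2), (z, 12, x, r, 39), (z, 3, t, p, 10), (z, 3, t, p, 2), (z, 3, t, p, 39), (z, 34, w, t, 10), (z, 34, w, t, 2), (z, 34, w, t, 39)}
Natural join on D: {(b, 15, m, p, 11, z, 16), (b, 15, m, p, 23, z, 16), (b, 15, m, p, 28, z, 16), (b, 15, m, p, 39, z, 16), (z, 12, b, z, 10, m, 29), (z, 12, b, z, 10, p, 31), (z, 12, b, z, 2, m, 29), (z, 12, b, z, 2, p, 31), (z, 12, b, z, 39, m, 29), (z, 12, b, z, 39, p, 31), (z, 12, x, r, 10, d, 35), (z, 12, x, r, 10, v, 13), (z, 12, x, r, 2, d, 35), (z, 12, x, r, 2, v, 13), (z, 12, x, r, 39, d, 35), (z, 12, x, r, 39, v, 13), (z, 3, t, p, 10, z, 16), (z, 3, t, p, 2, z, 16), (z, 3, t, p, 39, z, 16), (z, 34, w, t, 10, u, 37), (z, 34, w, t, 2, u, 37), (z, 34, w, t, 39, u, 37)}
π_{E, C, F, D, B} gives {(b, 15, z, p, m), (z, 12, d, r, x), (z, 12, m, z, b), (z, 12, p, z, b), (z, 12, v, r, x), (z, 3, z, p, t), (z, 34, u, t, w)} (15 duplicate(s) eliminated).
Selection B != x: {(b, 15, z, p, m), (z, 12, m, z, b), (z, 12, p, z, b), (z, 3, z, p, t), (z, 34, u, t, w)}
π_{E, D} gives {(b, p), (z, p), (z, t), (z, z)} (1 duplicate(s) eliminated).

{(b, p), (z, p), (z, t), (z, z)}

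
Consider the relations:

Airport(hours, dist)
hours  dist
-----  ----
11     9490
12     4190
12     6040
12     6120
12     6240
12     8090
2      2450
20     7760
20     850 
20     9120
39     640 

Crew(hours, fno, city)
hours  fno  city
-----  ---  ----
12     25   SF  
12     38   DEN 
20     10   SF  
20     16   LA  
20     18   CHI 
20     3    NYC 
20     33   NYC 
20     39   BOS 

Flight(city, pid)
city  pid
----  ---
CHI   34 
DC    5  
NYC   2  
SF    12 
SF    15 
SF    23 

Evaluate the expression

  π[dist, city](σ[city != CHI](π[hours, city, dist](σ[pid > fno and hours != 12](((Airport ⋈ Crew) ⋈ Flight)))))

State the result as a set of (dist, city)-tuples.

{(7760, SF), (850, SF), (9120, SF)}

Joining Airport and Crew on hours yields {(12, 4190, 25, SF), (12, 4190, 38, DEN), (12, 6040, 25, SF), (12, 6040, 38, DEN), (12, 6120, 25, SF), (12, 6120, 38, DEN), (12, 6240, 25, SF), (12, 6240, 38, DEN), (12, 8090, 25, SF), (12, 8090, 38, DEN), (20, 7760, 10, SF), (20, 7760, 16, LA), (20, 7760, 18, CHI), (20, 7760, 3, NYC), (20, 7760, 33, NYC), (20, 7760, 39, BOS), (20, 850, 10, SF), (20, 850, 16, LA), (20, 850, 18, CHI), (20, 850, 3, NYC), (20, 850, 33, NYC), (20, 850, 39, BOS), (20, 9120, 10, SF), (20, 9120, 16, LA), (20, 9120, 18, CHI), (20, 9120, 3, NYC), (20, 9120, 33, NYC), (20, 9120, 39, BOS)}.
Joining (Airport ⋈ Crew) and Flight on city yields {(12, 4190, 25, SF, 12), (12, 4190, 25, SF, 15), (12, 4190, 25, SF, 23), (12, 6040, 25, SF, 12), (12, 6040, 25, SF, 15), (12, 6040, 25, SF, 23), (12, 6120, 25, SF, 12), (12, 6120, 25, SF, 15), (12, 6120, 25, SF, 23), (12, 6240, 25, SF, 12), (12, 6240, 25, SF, 15), (12, 6240, 25, SF, 23), (12, 8090, 25, SF, 12), (12, 8090, 25, SF, 15), (12, 8090, 25, SF, 23), (20, 7760, 10, SF, 12), (20, 7760, 10, SF, 15), (20, 7760, 10, SF, 23), (20, 7760, 18, CHI, 34), (20, 7760, 3, NYC, 2), (20, 7760, 33, NYC, 2), (20, 850, 10, SF, 12), (20, 850, 10, SF, 15), (20, 850, 10, SF, 23), (20, 850, 18, CHI, 34), (20, 850, 3, NYC, 2), (20, 850, 33, NYC, 2), (20, 9120, 10, SF, 12), (20, 9120, 10, SF, 15), (20, 9120, 10, SF, 23), (20, 9120, 18, CHI, 34), (20, 9120, 3, NYC, 2), (20, 9120, 33, NYC, 2)}.
Apply σ_{pid > fno and hours != 12}; surviving tuples: {(20, 7760, 10, SF, 12), (20, 7760, 10, SF, 15), (20, 7760, 10, SF, 23), (20, 7760, 18, CHI, 34), (20, 850, 10, SF, 12), (20, 850, 10, SF, 15), (20, 850, 10, SF, 23), (20, 850, 18, CHI, 34), (20, 9120, 10, SF, 12), (20, 9120, 10, SF, 15), (20, 9120, 10, SF, 23), (20, 9120, 18, CHI, 34)}
π[hours, city, dist]: project onto (hours, city, dist) (6 duplicate(s) eliminated) → {(20, CHI, 7760), (20, CHI, 850), (20, CHI, 9120), (20, SF, 7760), (20, SF, 850), (20, SF, 9120)}
Apply σ_{city != CHI}; surviving tuples: {(20, SF, 7760), (20, SF, 850), (20, SF, 9120)}
π[dist, city]: project onto (dist, city) → {(7760, SF), (850, SF), (9120, SF)}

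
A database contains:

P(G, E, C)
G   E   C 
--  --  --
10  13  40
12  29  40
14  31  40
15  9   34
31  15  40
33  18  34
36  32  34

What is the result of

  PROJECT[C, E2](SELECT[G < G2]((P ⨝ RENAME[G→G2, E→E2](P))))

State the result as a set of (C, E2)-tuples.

{(34, 18), (34, 32), (40, 15), (40, 29), (40, 31)}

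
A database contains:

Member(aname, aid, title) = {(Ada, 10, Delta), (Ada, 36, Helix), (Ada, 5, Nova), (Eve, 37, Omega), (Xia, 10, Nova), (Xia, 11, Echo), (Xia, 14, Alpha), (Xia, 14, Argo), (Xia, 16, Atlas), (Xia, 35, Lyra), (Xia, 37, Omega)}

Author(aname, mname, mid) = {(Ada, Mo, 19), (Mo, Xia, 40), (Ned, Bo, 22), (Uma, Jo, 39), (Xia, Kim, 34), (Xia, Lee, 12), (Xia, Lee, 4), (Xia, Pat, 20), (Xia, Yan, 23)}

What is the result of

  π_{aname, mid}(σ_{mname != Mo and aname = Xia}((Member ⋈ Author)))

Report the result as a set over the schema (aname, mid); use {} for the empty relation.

Member ⋈ Author (natural join on aname): {(Ada, 10, Delta, Mo, 19), (Ada, 36, Helix, Mo, 19), (Ada, 5, Nova, Mo, 19), (Xia, 10, Nova, Kim, 34), (Xia, 10, Nova, Lee, 12), (Xia, 10, Nova, Lee, 4), (Xia, 10, Nova, Pat, 20), (Xia, 10, Nova, Yan, 23), (Xia, 11, Echo, Kim, 34), (Xia, 11, Echo, Lee, 12), (Xia, 11, Echo, Lee, 4), (Xia, 11, Echo, Pat, 20), (Xia, 11, Echo, Yan, 23), (Xia, 14, Alpha, Kim, 34), (Xia, 14, Alpha, Lee, 12), (Xia, 14, Alpha, Lee, 4), (Xia, 14, Alpha, Pat, 20), (Xia, 14, Alpha, Yan, 23), (Xia, 14, Argo, Kim, 34), (Xia, 14, Argo, Lee, 12), (Xia, 14, Argo, Lee, 4), (Xia, 14, Argo, Pat, 20), (Xia, 14, Argo, Yan, 23), (Xia, 16, Atlas, Kim, 34), (Xia, 16, Atlas, Lee, 12), (Xia, 16, Atlas, Lee, 4), (Xia, 16, Atlas, Pat, 20), (Xia, 16, Atlas, Yan, 23), (Xia, 35, Lyra, Kim, 34), (Xia, 35, Lyra, Lee, 12), (Xia, 35, Lyra, Lee, 4), (Xia, 35, Lyra, Pat, 20), (Xia, 35, Lyra, Yan, 23), (Xia, 37, Omega, Kim, 34), (Xia, 37, Omega, Lee, 12), (Xia, 37, Omega, Lee, 4), (Xia, 37, Omega, Pat, 20), (Xia, 37, Omega, Yan, 23)}
Filtering on mname != Mo and aname = Xia leaves {(Xia, 10, Nova, Kim, 34), (Xia, 10, Nova, Lee, 12), (Xia, 10, Nova, Lee, 4), (Xia, 10, Nova, Pat, 20), (Xia, 10, Nova, Yan, 23), (Xia, 11, Echo, Kim, 34), (Xia, 11, Echo, Lee, 12), (Xia, 11, Echo, Lee, 4), (Xia, 11, Echo, Pat, 20), (Xia, 11, Echo, Yan, 23), (Xia, 14, Alpha, Kim, 34), (Xia, 14, Alpha, Lee, 12), (Xia, 14, Alpha, Lee, 4), (Xia, 14, Alpha, Pat, 20), (Xia, 14, Alpha, Yan, 23), (Xia, 14, Argo, Kim, 34), (Xia, 14, Argo, Lee, 12), (Xia, 14, Argo, Lee, 4), (Xia, 14, Argo, Pat, 20), (Xia, 14, Argo, Yan, 23), (Xia, 16, Atlas, Kim, 34), (Xia, 16, Atlas, Lee, 12), (Xia, 16, Atlas, Lee, 4), (Xia, 16, Atlas, Pat, 20), (Xia, 16, Atlas, Yan, 23), (Xia, 35, Lyra, Kim, 34), (Xia, 35, Lyra, Lee, 12), (Xia, 35, Lyra, Lee, 4), (Xia, 35, Lyra, Pat, 20), (Xia, 35, Lyra, Yan, 23), (Xia, 37, Omega, Kim, 34), (Xia, 37, Omega, Lee, 12), (Xia, 37, Omega, Lee, 4), (Xia, 37, Omega, Pat, 20), (Xia, 37, Omega, Yan, 23)}.
π[aname, mid]: project onto (aname, mid) (30 duplicate(s) eliminated) → {(Xia, 12), (Xia, 20), (Xia, 23), (Xia, 34), (Xia, 4)}

{(Xia, 12), (Xia, 20), (Xia, 23), (Xia, 34), (Xia, 4)}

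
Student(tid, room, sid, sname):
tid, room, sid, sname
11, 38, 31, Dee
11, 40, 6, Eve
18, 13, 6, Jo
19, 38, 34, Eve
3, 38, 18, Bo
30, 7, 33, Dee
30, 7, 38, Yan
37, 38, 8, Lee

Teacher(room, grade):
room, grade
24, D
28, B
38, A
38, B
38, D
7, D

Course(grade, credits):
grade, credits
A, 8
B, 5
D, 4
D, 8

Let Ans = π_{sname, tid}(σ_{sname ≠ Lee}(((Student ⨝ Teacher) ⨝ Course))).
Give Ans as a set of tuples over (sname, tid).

{(Bo, 3), (Dee, 11), (Dee, 30), (Eve, 19), (Yan, 30)}

Natural join on room: {(11, 38, 31, Dee, A), (11, 38, 31, Dee, B), (11, 38, 31, Dee, D), (19, 38, 34, Eve, A), (19, 38, 34, Eve, B), (19, 38, 34, Eve, D), (3, 38, 18, Bo, A), (3, 38, 18, Bo, B), (3, 38, 18, Bo, D), (30, 7, 33, Dee, D), (30, 7, 38, Yan, D), (37, 38, 8, Lee, A), (37, 38, 8, Lee, B), (37, 38, 8, Lee, D)}
Natural join on grade: {(11, 38, 31, Dee, A, 8), (11, 38, 31, Dee, B, 5), (11, 38, 31, Dee, D, 4), (11, 38, 31, Dee, D, 8), (19, 38, 34, Eve, A, 8), (19, 38, 34, Eve, B, 5), (19, 38, 34, Eve, D, 4), (19, 38, 34, Eve, D, 8), (3, 38, 18, Bo, A, 8), (3, 38, 18, Bo, B, 5), (3, 38, 18, Bo, D, 4), (3, 38, 18, Bo, D, 8), (30, 7, 33, Dee, D, 4), (30, 7, 33, Dee, D, 8), (30, 7, 38, Yan, D, 4), (30, 7, 38, Yan, D, 8), (37, 38, 8, Lee, A, 8), (37, 38, 8, Lee, B, 5), (37, 38, 8, Lee, D, 4), (37, 38, 8, Lee, D, 8)}
Filtering on sname ≠ Lee leaves {(11, 38, 31, Dee, A, 8), (11, 38, 31, Dee, B, 5), (11, 38, 31, Dee, D, 4), (11, 38, 31, Dee, D, 8), (19, 38, 34, Eve, A, 8), (19, 38, 34, Eve, B, 5), (19, 38, 34, Eve, D, 4), (19, 38, 34, Eve, D, 8), (3, 38, 18, Bo, A, 8), (3, 38, 18, Bo, B, 5), (3, 38, 18, Bo, D, 4), (3, 38, 18, Bo, D, 8), (30, 7, 33, Dee, D, 4), (30, 7, 33, Dee, D, 8), (30, 7, 38, Yan, D, 4), (30, 7, 38, Yan, D, 8)}.
π[sname, tid]: project onto (sname, tid) (11 duplicate(s) eliminated) → {(Bo, 3), (Dee, 11), (Dee, 30), (Eve, 19), (Yan, 30)}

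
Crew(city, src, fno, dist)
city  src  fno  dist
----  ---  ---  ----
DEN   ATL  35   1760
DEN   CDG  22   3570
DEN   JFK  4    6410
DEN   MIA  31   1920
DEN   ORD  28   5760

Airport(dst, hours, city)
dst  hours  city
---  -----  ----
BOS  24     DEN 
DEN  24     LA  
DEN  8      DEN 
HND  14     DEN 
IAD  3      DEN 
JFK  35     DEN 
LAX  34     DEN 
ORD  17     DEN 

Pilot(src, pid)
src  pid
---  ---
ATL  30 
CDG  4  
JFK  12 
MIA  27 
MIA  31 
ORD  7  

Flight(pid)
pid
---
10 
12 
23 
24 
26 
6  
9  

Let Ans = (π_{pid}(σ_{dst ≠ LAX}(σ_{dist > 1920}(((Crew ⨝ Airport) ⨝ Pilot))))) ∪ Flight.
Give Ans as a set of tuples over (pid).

Natural join on city: {(DEN, ATL, 35, 1760, BOS, 24), (DEN, ATL, 35, 1760, DEN, 8), (DEN, ATL, 35, 1760, HND, 14), (DEN, ATL, 35, 1760, IAD, 3), (DEN, ATL, 35, 1760, JFK, 35), (DEN, ATL, 35, 1760, LAX, 34), (DEN, ATL, 35, 1760, ORD, 17), (DEN, CDG, 22, 3570, BOS, 24), (DEN, CDG, 22, 3570, DEN, 8), (DEN, CDG, 22, 3570, HND, 14), (DEN, CDG, 22, 3570, IAD, 3), (DEN, CDG, 22, 3570, JFK, 35), (DEN, CDG, 22, 3570, LAX, 34), (DEN, CDG, 22, 3570, ORD, 17), (DEN, JFK, 4, 6410, BOS, 24), (DEN, JFK, 4, 6410, DEN, 8), (DEN, JFK, 4, 6410, HND, 14), (DEN, JFK, 4, 6410, IAD, 3), (DEN, JFK, 4, 6410, JFK, 35), (DEN, JFK, 4, 6410, LAX, 34), (DEN, JFK, 4, 6410, ORD, 17), (DEN, MIA, 31, 1920, BOS, 24), (DEN, MIA, 31, 1920, DEN, 8), (DEN, MIA, 31, 1920, HND, 14), (DEN, MIA, 31, 1920, IAD, 3), (DEN, MIA, 31, 1920, JFK, 35), (DEN, MIA, 31, 1920, LAX, 34), (DEN, MIA, 31, 1920, ORD, 17), (DEN, ORD, 28, 5760, BOS, 24), (DEN, ORD, 28, 5760, DEN, 8), (DEN, ORD, 28, 5760, HND, 14), (DEN, ORD, 28, 5760, IAD, 3), (DEN, ORD, 28, 5760, JFK, 35), (DEN, ORD, 28, 5760, LAX, 34), (DEN, ORD, 28, 5760, ORD, 17)}
Natural join on src: {(DEN, ATL, 35, 1760, BOS, 24, 30), (DEN, ATL, 35, 1760, DEN, 8, 30), (DEN, ATL, 35, 1760, HND, 14, 30), (DEN, ATL, 35, 1760, IAD, 3, 30), (DEN, ATL, 35, 1760, JFK, 35, 30), (DEN, ATL, 35, 1760, LAX, 34, 30), (DEN, ATL, 35, 1760, ORD, 17, 30), (DEN, CDG, 22, 3570, BOS, 24, 4), (DEN, CDG, 22, 3570, DEN, 8, 4), (DEN, CDG, 22, 3570, HND, 14, 4), (DEN, CDG, 22, 3570, IAD, 3, 4), (DEN, CDG, 22, 3570, JFK, 35, 4), (DEN, CDG, 22, 3570, LAX, 34, 4), (DEN, CDG, 22, 3570, ORD, 17, 4), (DEN, JFK, 4, 6410, BOS, 24, 12), (DEN, JFK, 4, 6410, DEN, 8, 12), (DEN, JFK, 4, 6410, HND, 14, 12), (DEN, JFK, 4, 6410, IAD, 3, 12), (DEN, JFK, 4, 6410, JFK, 35, 12), (DEN, JFK, 4, 6410, LAX, 34, 12), (DEN, JFK, 4, 6410, ORD, 17, 12), (DEN, MIA, 31, 1920, BOS, 24, 27), (DEN, MIA, 31, 1920, BOS, 24, 31), (DEN, MIA, 31, 1920, DEN, 8, 27), (DEN, MIA, 31, 1920, DEN, 8, 31), (DEN, MIA, 31, 1920, HND, 14, 27), (DEN, MIA, 31, 1920, HND, 14, 31), (DEN, MIA, 31, 1920, IAD, 3, 27), (DEN, MIA, 31, 1920, IAD, 3, 31), (DEN, MIA, 31, 1920, JFK, 35, 27), (DEN, MIA, 31, 1920, JFK, 35, 31), (DEN, MIA, 31, 1920, LAX, 34, 27), (DEN, MIA, 31, 1920, LAX, 34, 31), (DEN, MIA, 31, 1920, ORD, 17, 27), (DEN, MIA, 31, 1920, ORD, 17, 31), (DEN, ORD, 28, 5760, BOS, 24, 7), (DEN, ORD, 28, 5760, DEN, 8, 7), (DEN, ORD, 28, 5760, HND, 14, 7), (DEN, ORD, 28, 5760, IAD, 3, 7), (DEN, ORD, 28, 5760, JFK, 35, 7), (DEN, ORD, 28, 5760, LAX, 34, 7), (DEN, ORD, 28, 5760, ORD, 17, 7)}
Filtering on dist > 1920 leaves {(DEN, CDG, 22, 3570, BOS, 24, 4), (DEN, CDG, 22, 3570, DEN, 8, 4), (DEN, CDG, 22, 3570, HND, 14, 4), (DEN, CDG, 22, 3570, IAD, 3, 4), (DEN, CDG, 22, 3570, JFK, 35, 4), (DEN, CDG, 22, 3570, LAX, 34, 4), (DEN, CDG, 22, 3570, ORD, 17, 4), (DEN, JFK, 4, 6410, BOS, 24, 12), (DEN, JFK, 4, 6410, DEN, 8, 12), (DEN, JFK, 4, 6410, HND, 14, 12), (DEN, JFK, 4, 6410, IAD, 3, 12), (DEN, JFK, 4, 6410, JFK, 35, 12), (DEN, JFK, 4, 6410, LAX, 34, 12), (DEN, JFK, 4, 6410, ORD, 17, 12), (DEN, ORD, 28, 5760, BOS, 24, 7), (DEN, ORD, 28, 5760, DEN, 8, 7), (DEN, ORD, 28, 5760, HND, 14, 7), (DEN, ORD, 28, 5760, IAD, 3, 7), (DEN, ORD, 28, 5760, JFK, 35, 7), (DEN, ORD, 28, 5760, LAX, 34, 7), (DEN, ORD, 28, 5760, ORD, 17, 7)}.
Filtering on dst ≠ LAX leaves {(DEN, CDG, 22, 3570, BOS, 24, 4), (DEN, CDG, 22, 3570, DEN, 8, 4), (DEN, CDG, 22, 3570, HND, 14, 4), (DEN, CDG, 22, 3570, IAD, 3, 4), (DEN, CDG, 22, 3570, JFK, 35, 4), (DEN, CDG, 22, 3570, ORD, 17, 4), (DEN, JFK, 4, 6410, BOS, 24, 12), (DEN, JFK, 4, 6410, DEN, 8, 12), (DEN, JFK, 4, 6410, HND, 14, 12), (DEN, JFK, 4, 6410, IAD, 3, 12), (DEN, JFK, 4, 6410, JFK, 35, 12), (DEN, JFK, 4, 6410, ORD, 17, 12), (DEN, ORD, 28, 5760, BOS, 24, 7), (DEN, ORD, 28, 5760, DEN, 8, 7), (DEN, ORD, 28, 5760, HND, 14, 7), (DEN, ORD, 28, 5760, IAD, 3, 7), (DEN, ORD, 28, 5760, JFK, 35, 7), (DEN, ORD, 28, 5760, ORD, 17, 7)}.
Projecting to pid (15 duplicate(s) eliminated): {12, 4, 7}
Union: {12, 4, 7} with {10, 12, 23, 24, 26, 6, 9} → {10, 12, 23, 24, 26, 4, 6, 7, 9}

{10, 12, 23, 24, 26, 4, 6, 7, 9}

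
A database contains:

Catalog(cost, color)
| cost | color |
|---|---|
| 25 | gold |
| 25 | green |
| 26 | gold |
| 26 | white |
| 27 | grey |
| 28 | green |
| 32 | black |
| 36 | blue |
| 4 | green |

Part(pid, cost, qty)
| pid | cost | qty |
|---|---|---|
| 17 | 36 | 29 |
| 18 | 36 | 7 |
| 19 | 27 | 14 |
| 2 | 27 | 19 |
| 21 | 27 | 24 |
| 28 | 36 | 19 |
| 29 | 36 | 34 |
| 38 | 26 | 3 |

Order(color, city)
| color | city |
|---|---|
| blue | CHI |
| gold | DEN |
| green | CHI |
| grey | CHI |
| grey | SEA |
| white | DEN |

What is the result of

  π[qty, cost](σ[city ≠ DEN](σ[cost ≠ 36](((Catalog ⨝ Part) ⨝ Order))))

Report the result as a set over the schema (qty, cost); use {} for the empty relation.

{(14, 27), (19, 27), (24, 27)}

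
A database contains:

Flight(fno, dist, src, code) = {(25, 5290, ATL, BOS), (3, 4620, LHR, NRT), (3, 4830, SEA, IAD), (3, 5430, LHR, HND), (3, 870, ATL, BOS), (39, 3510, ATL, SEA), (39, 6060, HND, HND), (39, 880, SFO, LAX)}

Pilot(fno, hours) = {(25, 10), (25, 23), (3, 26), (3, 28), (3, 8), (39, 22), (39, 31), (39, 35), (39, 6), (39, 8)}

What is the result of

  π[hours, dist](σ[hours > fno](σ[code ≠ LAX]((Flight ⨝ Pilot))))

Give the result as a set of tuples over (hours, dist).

{(26, 4620), (26, 4830), (26, 5430), (26, 870), (28, 4620), (28, 4830), (28, 5430), (28, 870), (8, 4620), (8, 4830), (8, 5430), (8, 870)}

Joining Flight and Pilot on fno yields {(25, 5290, ATL, BOS, 10), (25, 5290, ATL, BOS, 23), (3, 4620, LHR, NRT, 26), (3, 4620, LHR, NRT, 28), (3, 4620, LHR, NRT, 8), (3, 4830, SEA, IAD, 26), (3, 4830, SEA, IAD, 28), (3, 4830, SEA, IAD, 8), (3, 5430, LHR, HND, 26), (3, 5430, LHR, HND, 28), (3, 5430, LHR, HND, 8), (3, 870, ATL, BOS, 26), (3, 870, ATL, BOS, 28), (3, 870, ATL, BOS, 8), (39, 3510, ATL, SEA, 22), (39, 3510, ATL, SEA, 31), (39, 3510, ATL, SEA, 35), (39, 3510, ATL, SEA, 6), (39, 3510, ATL, SEA, 8), (39, 6060, HND, HND, 22), (39, 6060, HND, HND, 31), (39, 6060, HND, HND, 35), (39, 6060, HND, HND, 6), (39, 6060, HND, HND, 8), (39, 880, SFO, LAX, 22), (39, 880, SFO, LAX, 31), (39, 880, SFO, LAX, 35), (39, 880, SFO, LAX, 6), (39, 880, SFO, LAX, 8)}.
Selection code ≠ LAX: {(25, 5290, ATL, BOS, 10), (25, 5290, ATL, BOS, 23), (3, 4620, LHR, NRT, 26), (3, 4620, LHR, NRT, 28), (3, 4620, LHR, NRT, 8), (3, 4830, SEA, IAD, 26), (3, 4830, SEA, IAD, 28), (3, 4830, SEA, IAD, 8), (3, 5430, LHR, HND, 26), (3, 5430, LHR, HND, 28), (3, 5430, LHR, HND, 8), (3, 870, ATL, BOS, 26), (3, 870, ATL, BOS, 28), (3, 870, ATL, BOS, 8), (39, 3510, ATL, SEA, 22), (39, 3510, ATL, SEA, 31), (39, 3510, ATL, SEA, 35), (39, 3510, ATL, SEA, 6), (39, 3510, ATL, SEA, 8), (39, 6060, HND, HND, 22), (39, 6060, HND, HND, 31), (39, 6060, HND, HND, 35), (39, 6060, HND, HND, 6), (39, 6060, HND, HND, 8)}
Selection hours > fno: {(3, 4620, LHR, NRT, 26), (3, 4620, LHR, NRT, 28), (3, 4620, LHR, NRT, 8), (3, 4830, SEA, IAD, 26), (3, 4830, SEA, IAD, 28), (3, 4830, SEA, IAD, 8), (3, 5430, LHR, HND, 26), (3, 5430, LHR, HND, 28), (3, 5430, LHR, HND, 8), (3, 870, ATL, BOS, 26), (3, 870, ATL, BOS, 28), (3, 870, ATL, BOS, 8)}
Keep only column(s) hours, dist: {(26, 4620), (26, 4830), (26, 5430), (26, 870), (28, 4620), (28, 4830), (28, 5430), (28, 870), (8, 4620), (8, 4830), (8, 5430), (8, 870)}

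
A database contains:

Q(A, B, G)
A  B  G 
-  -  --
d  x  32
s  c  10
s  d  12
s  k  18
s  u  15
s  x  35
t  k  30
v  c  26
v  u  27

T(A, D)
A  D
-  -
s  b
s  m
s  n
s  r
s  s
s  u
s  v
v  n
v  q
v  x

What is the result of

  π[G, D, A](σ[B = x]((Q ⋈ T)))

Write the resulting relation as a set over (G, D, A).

Natural join on A: {(s, c, 10, b), (s, c, 10, m), (s, c, 10, n), (s, c, 10, r), (s, c, 10, s), (s, c, 10, u), (s, c, 10, v), (s, d, 12, b), (s, d, 12, m), (s, d, 12, n), (s, d, 12, r), (s, d, 12, s), (s, d, 12, u), (s, d, 12, v), (s, k, 18, b), (s, k, 18, m), (s, k, 18, n), (s, k, 18, r), (s, k, 18, s), (s, k, 18, u), (s, k, 18, v), (s, u, 15, b), (s, u, 15, m), (s, u, 15, n), (s, u, 15, r), (s, u, 15, s), (s, u, 15, u), (s, u, 15, v), (s, x, 35, b), (s, x, 35, m), (s, x, 35, n), (s, x, 35, r), (s, x, 35, s), (s, x, 35, u), (s, x, 35, v), (v, c, 26, n), (v, c, 26, q), (v, c, 26, x), (v, u, 27, n), (v, u, 27, q), (v, u, 27, x)}
Selection B = x: {(s, x, 35, b), (s, x, 35, m), (s, x, 35, n), (s, x, 35, r), (s, x, 35, s), (s, x, 35, u), (s, x, 35, v)}
Projecting to G, D, A: {(35, b, s), (35, m, s), (35, n, s), (35, r, s), (35, s, s), (35, u, s), (35, v, s)}

{(35, b, s), (35, m, s), (35, n, s), (35, r, s), (35, s, s), (35, u, s), (35, v, s)}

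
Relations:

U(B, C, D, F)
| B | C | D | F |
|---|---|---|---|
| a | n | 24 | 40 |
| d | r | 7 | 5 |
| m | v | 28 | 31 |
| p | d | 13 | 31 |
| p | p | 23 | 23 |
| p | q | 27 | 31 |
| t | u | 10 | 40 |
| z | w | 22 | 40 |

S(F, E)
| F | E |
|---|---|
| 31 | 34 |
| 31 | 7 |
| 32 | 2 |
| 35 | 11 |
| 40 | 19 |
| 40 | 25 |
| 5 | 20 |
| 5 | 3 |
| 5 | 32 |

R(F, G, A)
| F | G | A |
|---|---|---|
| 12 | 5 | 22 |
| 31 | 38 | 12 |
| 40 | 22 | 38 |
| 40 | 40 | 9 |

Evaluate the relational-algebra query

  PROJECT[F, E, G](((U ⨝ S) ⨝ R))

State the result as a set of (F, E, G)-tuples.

{(31, 34, 38), (31, 7, 38), (40, 19, 22), (40, 19, 40), (40, 25, 22), (40, 25, 40)}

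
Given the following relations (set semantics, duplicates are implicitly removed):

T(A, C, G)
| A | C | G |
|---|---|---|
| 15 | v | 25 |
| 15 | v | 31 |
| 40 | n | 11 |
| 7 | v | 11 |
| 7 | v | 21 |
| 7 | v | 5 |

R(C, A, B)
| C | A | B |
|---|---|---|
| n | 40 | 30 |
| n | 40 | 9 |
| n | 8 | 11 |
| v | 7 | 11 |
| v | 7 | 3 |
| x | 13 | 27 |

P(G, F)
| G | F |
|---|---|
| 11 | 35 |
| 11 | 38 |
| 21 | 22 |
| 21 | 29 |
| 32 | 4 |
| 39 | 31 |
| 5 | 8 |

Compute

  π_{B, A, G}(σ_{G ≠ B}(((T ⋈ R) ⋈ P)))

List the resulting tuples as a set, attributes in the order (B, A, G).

{(11, 7, 21), (11, 7, 5), (3, 7, 11), (3, 7, 21), (3, 7, 5), (30, 40, 11), (9, 40, 11)}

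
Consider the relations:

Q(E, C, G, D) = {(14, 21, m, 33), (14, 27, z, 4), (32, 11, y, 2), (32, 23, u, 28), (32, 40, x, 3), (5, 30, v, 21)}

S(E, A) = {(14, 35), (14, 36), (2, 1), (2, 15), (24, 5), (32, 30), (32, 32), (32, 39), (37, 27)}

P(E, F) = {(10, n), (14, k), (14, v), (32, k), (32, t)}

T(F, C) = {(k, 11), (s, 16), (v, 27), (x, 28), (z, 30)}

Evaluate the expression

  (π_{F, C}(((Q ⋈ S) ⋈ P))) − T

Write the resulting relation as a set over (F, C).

{(k, 21), (k, 23), (k, 27), (k, 40), (t, 11), (t, 23), (t, 40), (v, 21)}

Natural join on E: {(14, 21, m, 33, 35), (14, 21, m, 33, 36), (14, 27, z, 4, 35), (14, 27, z, 4, 36), (32, 11, y, 2, 30), (32, 11, y, 2, 32), (32, 11, y, 2, 39), (32, 23, u, 28, 30), (32, 23, u, 28, 32), (32, 23, u, 28, 39), (32, 40, x, 3, 30), (32, 40, x, 3, 32), (32, 40, x, 3, 39)}
Natural join on E: {(14, 21, m, 33, 35, k), (14, 21, m, 33, 35, v), (14, 21, m, 33, 36, k), (14, 21, m, 33, 36, v), (14, 27, z, 4, 35, k), (14, 27, z, 4, 35, v), (14, 27, z, 4, 36, k), (14, 27, z, 4, 36, v), (32, 11, y, 2, 30, k), (32, 11, y, 2, 30, t), (32, 11, y, 2, 32, k), (32, 11, y, 2, 32, t), (32, 11, y, 2, 39, k), (32, 11, y, 2, 39, t), (32, 23, u, 28, 30, k), (32, 23, u, 28, 30, t), (32, 23, u, 28, 32, k), (32, 23, u, 28, 32, t), (32, 23, u, 28, 39, k), (32, 23, u, 28, 39, t), (32, 40, x, 3, 30, k), (32, 40, x, 3, 30, t), (32, 40, x, 3, 32, k), (32, 40, x, 3, 32, t), (32, 40, x, 3, 39, k), (32, 40, x, 3, 39, t)}
π[F, C]: project onto (F, C) (16 duplicate(s) eliminated) → {(k, 11), (k, 21), (k, 23), (k, 27), (k, 40), (t, 11), (t, 23), (t, 40), (v, 21), (v, 27)}
Taking the difference: {(k, 21), (k, 23), (k, 27), (k, 40), (t, 11), (t, 23), (t, 40), (v, 21)}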